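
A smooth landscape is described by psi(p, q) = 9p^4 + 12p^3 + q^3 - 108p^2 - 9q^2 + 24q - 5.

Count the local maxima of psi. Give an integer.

psi separates as a function of p plus a function of q, so ∇psi=0 decouples.
∂psi/∂p = 36p(p - 2)(p + 3) = 0 at p ∈ {-3, 0, 2}; ∂psi/∂q = 3(q - 4)(q - 2) = 0 at q ∈ {2, 4}.
The Hessian is diagonal: diag(psi_pp, psi_qq). Second derivatives: psi_pp(-3)=540, psi_pp(0)=-216, psi_pp(2)=360; psi_qq(2)=-6, psi_qq(4)=6.
Local maxima occur where both diagonal entries negative: (0, 2). Count: 1.

1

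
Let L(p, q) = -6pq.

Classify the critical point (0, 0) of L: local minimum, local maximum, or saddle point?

saddle point

The Hessian of L is constant: H = [[0, -6], [-6, 0]].
det(H) = 0·0 − (-6)² = -36.
Since det(H) < 0, H is indefinite and the critical point is a saddle point.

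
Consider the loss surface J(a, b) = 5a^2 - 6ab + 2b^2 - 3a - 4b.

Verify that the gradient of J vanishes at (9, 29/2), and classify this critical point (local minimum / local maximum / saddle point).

∇J = (10a - 6b - 3, -6a + 4b - 4); substituting (9, 29/2) gives ∇J = (0, 0), so (9, 29/2) is indeed a critical point.
The Hessian of J is constant: H = [[10, -6], [-6, 4]].
det(H) = 10·4 − (-6)² = 4.
det(H) > 0 and tr(H) = 14 > 0, so H is positive definite and the point is a local minimum.

local minimum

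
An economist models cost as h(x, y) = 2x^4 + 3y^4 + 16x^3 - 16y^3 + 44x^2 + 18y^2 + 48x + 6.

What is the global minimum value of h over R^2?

h(x,y) separates as P(x) + Q(y) + 6, so its minimum is min P + min Q + 6.
P'(x) = 8(x + 1)(x + 2)(x + 3) vanishes at x ∈ {-3, -2, -1}; Q'(y) = 12y(y - 3)(y - 1) vanishes at y ∈ {0, 1, 3}.
Local minima of P (where P''>0): P(-3)=-18, P(-1)=-18. Local minima of Q: Q(0)=0, Q(3)=-27.
So the global minimum of h is P(-3) + Q(3) + 6 = -18 − 27 + 6 = -39, attained at (-3, 3).

-39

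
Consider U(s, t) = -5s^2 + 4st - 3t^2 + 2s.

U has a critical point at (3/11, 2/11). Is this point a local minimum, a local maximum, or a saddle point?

local maximum

The Hessian of U is constant: H = [[-10, 4], [4, -6]].
det(H) = (-10)·(-6) − 4² = 44.
det(H) > 0 and tr(H) = -16 < 0, so H is negative definite and the point is a local maximum.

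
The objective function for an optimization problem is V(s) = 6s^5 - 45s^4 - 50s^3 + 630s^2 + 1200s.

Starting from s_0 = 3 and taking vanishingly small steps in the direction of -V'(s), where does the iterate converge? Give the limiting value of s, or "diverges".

-1

V'(s) = 30(s - 5)(s - 4)(s + 1)(s + 2), so V'(3) = 1200.
Gradient descent moves in the -V' direction, i.e. s is decreasing.
The nearest critical point in that direction is s = -1, where V'' = 900 > 0 (a local minimum). The iterate converges there.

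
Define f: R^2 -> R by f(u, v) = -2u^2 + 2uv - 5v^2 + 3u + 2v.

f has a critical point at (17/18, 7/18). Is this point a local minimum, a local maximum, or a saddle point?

The Hessian of f is constant: H = [[-4, 2], [2, -10]].
det(H) = (-4)·(-10) − 2² = 36.
det(H) > 0 and tr(H) = -14 < 0, so H is negative definite and the point is a local maximum.

local maximum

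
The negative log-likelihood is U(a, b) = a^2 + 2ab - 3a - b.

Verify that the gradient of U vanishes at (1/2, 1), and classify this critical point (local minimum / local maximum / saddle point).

saddle point

∇U = (2a + 2b - 3, 2a - 1); substituting (1/2, 1) gives ∇U = (0, 0), so (1/2, 1) is indeed a critical point.
The Hessian of U is constant: H = [[2, 2], [2, 0]].
det(H) = 2·0 − 2² = -4.
Since det(H) < 0, H is indefinite and the critical point is a saddle point.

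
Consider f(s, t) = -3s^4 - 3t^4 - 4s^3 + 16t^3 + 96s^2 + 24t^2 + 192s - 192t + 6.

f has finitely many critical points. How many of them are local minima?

1

f separates as a function of s plus a function of t, so ∇f=0 decouples.
∂f/∂s = -12(s - 4)(s + 1)(s + 4) = 0 at s ∈ {-4, -1, 4}; ∂f/∂t = -12(t - 4)(t - 2)(t + 2) = 0 at t ∈ {-2, 2, 4}.
The Hessian is diagonal: diag(f_ss, f_tt). Second derivatives: f_ss(-4)=-288, f_ss(-1)=180, f_ss(4)=-480; f_tt(-2)=-288, f_tt(2)=96, f_tt(4)=-144.
Local minima occur where both diagonal entries positive: (-1, 2). Count: 1.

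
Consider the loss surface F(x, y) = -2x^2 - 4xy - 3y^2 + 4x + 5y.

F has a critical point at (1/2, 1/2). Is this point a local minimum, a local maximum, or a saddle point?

local maximum

The Hessian of F is constant: H = [[-4, -4], [-4, -6]].
det(H) = (-4)·(-6) − (-4)² = 8.
det(H) > 0 and tr(H) = -10 < 0, so H is negative definite and the point is a local maximum.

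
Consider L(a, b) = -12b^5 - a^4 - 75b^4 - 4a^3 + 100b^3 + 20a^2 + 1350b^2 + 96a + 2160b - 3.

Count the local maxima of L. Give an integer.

L separates as a function of a plus a function of b, so ∇L=0 decouples.
∂L/∂a = -4(a - 3)(a + 2)(a + 4) = 0 at a ∈ {-4, -2, 3}; ∂L/∂b = -60(b - 3)(b + 1)(b + 3)(b + 4) = 0 at b ∈ {-4, -3, -1, 3}.
The Hessian is diagonal: diag(L_aa, L_bb). Second derivatives: L_aa(-4)=-56, L_aa(-2)=40, L_aa(3)=-140; L_bb(-4)=1260, L_bb(-3)=-720, L_bb(-1)=1440, L_bb(3)=-10080.
Local maxima occur where both diagonal entries negative: (-4, -3), (-4, 3), (3, -3), (3, 3). Count: 4.

4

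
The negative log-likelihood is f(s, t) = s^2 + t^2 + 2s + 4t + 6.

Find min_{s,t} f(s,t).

f(s,t) separates as P(s) + Q(t) + 6, so its minimum is min P + min Q + 6.
P'(s) = 2s + 2 vanishes at s ∈ {-1}; Q'(t) = 2(t + 2) vanishes at t ∈ {-2}.
Local minima of P (where P''>0): P(-1)=-1. Local minima of Q: Q(-2)=-4.
So the global minimum of f is P(-1) + Q(-2) + 6 = -1 − 4 + 6 = 1, attained at (-1, -2).

1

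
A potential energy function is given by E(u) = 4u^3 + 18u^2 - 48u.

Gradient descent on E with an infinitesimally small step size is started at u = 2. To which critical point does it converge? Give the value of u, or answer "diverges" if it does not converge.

1

E'(u) = 12(u - 1)(u + 4), so E'(2) = 72.
Gradient descent moves in the -E' direction, i.e. u is decreasing.
The nearest critical point in that direction is u = 1, where E'' = 60 > 0 (a local minimum). The iterate converges there.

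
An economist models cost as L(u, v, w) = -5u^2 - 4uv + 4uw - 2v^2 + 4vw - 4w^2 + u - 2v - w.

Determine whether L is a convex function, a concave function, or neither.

L is quadratic, so its Hessian is the constant matrix H = [[-10, -4, 4], [-4, -4, 4], [4, 4, -8]].
Leading principal minors: -10, 24, -96.
Signs alternate −, +, − ⇒ H ≺ 0 ⇒ concave.

concave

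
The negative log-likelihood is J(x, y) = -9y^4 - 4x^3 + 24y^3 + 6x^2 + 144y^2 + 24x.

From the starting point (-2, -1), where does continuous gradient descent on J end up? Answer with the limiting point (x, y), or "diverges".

(-1, 0)

J is separable, so gradient descent decouples: x follows -∂J/∂x, y follows -∂J/∂y.
∂J/∂x = -12(x - 2)(x + 1); at x=-2 this is -48, so x increases.
∂J/∂y = -36y(y - 4)(y + 2); at y=-1 this is -180, so y increases.
x converges to its nearest critical value -1 (a local min of the x-part); y converges to 0. The iterate converges to (-1, 0).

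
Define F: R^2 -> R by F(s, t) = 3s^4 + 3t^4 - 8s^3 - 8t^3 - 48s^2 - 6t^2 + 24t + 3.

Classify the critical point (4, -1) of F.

local minimum

The mixed partial ∂²F/∂s∂t is 0, so the Hessian at any point is diag(F_ss, F_tt) = diag(12(3s^2 - 4s - 8), 12(3t^2 - 4t - 1)).
At (4, -1): H = diag(288, 72).
Both eigenvalues are positive, so H is positive definite: a local minimum.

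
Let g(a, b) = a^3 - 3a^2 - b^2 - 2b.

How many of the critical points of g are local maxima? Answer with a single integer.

g separates as a function of a plus a function of b, so ∇g=0 decouples.
∂g/∂a = 3a(a - 2) = 0 at a ∈ {0, 2}; ∂g/∂b = -2(b + 1) = 0 at b ∈ {-1}.
The Hessian is diagonal: diag(g_aa, g_bb). Second derivatives: g_aa(0)=-6, g_aa(2)=6; g_bb(-1)=-2.
Local maxima occur where both diagonal entries negative: (0, -1). Count: 1.

1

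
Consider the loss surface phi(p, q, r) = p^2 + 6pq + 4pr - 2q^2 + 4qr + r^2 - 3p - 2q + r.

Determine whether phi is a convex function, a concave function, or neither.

phi is quadratic, so its Hessian is the constant matrix H = [[2, 6, 4], [6, -4, 4], [4, 4, 2]].
Leading principal minors: 2, -44, 136.
Neither pattern holds ⇒ H is indefinite ⇒ neither convex nor concave.

neither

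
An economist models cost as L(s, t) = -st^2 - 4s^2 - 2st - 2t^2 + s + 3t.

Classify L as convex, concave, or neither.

The term -st^2 is cubic, so the Hessian is not constant.
∂²L/∂t² = -2s - 4, which takes both signs as s varies (negative for sufficiently large s). A diagonal entry of the Hessian changing sign means the Hessian is neither positive- nor negative-semidefinite on all of R^2.

neither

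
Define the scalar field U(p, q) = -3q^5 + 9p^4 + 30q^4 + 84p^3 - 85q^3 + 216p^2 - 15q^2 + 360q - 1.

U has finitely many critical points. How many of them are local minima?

U separates as a function of p plus a function of q, so ∇U=0 decouples.
∂U/∂p = 36p(p + 3)(p + 4) = 0 at p ∈ {-4, -3, 0}; ∂U/∂q = -15(q - 4)(q - 3)(q - 2)(q + 1) = 0 at q ∈ {-1, 2, 3, 4}.
The Hessian is diagonal: diag(U_pp, U_qq). Second derivatives: U_pp(-4)=144, U_pp(-3)=-108, U_pp(0)=432; U_qq(-1)=900, U_qq(2)=-90, U_qq(3)=60, U_qq(4)=-150.
Local minima occur where both diagonal entries positive: (-4, -1), (-4, 3), (0, -1), (0, 3). Count: 4.

4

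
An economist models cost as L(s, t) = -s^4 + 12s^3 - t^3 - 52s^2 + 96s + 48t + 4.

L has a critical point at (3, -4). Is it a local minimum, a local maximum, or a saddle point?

The mixed partial ∂²L/∂s∂t is 0, so the Hessian at any point is diag(L_ss, L_tt) = diag(4(-3s^2 + 18s - 26), -6t).
At (3, -4): H = diag(4, 24).
Both eigenvalues are positive, so H is positive definite: a local minimum.

local minimum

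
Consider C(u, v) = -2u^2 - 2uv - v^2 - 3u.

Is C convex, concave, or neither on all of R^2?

C is quadratic, so its Hessian is the constant matrix H = [[-4, -2], [-2, -2]].
det(H) = 4, tr(H) = -6.
det(H) > 0 and tr(H) < 0, so H is negative definite everywhere: concave.

concave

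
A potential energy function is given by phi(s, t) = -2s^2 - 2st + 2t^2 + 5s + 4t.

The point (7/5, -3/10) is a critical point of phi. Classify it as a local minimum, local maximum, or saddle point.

The Hessian of phi is constant: H = [[-4, -2], [-2, 4]].
det(H) = (-4)·4 − (-2)² = -20.
Since det(H) < 0, H is indefinite and the critical point is a saddle point.

saddle point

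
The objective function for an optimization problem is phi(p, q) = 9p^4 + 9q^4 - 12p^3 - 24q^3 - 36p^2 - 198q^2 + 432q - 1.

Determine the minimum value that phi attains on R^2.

-1798

phi(p,q) separates as A(p) + B(q) − 1, so its minimum is min A + min B − 1.
A'(p) = 36p(p - 2)(p + 1) vanishes at p ∈ {-1, 0, 2}; B'(q) = 36(q - 4)(q - 1)(q + 3) vanishes at q ∈ {-3, 1, 4}.
Local minima of A (where A''>0): A(-1)=-15, A(2)=-96. Local minima of B: B(-3)=-1701, B(4)=-672.
So the global minimum of phi is A(2) + B(-3) − 1 = -96 − 1701 − 1 = -1798, attained at (2, -3).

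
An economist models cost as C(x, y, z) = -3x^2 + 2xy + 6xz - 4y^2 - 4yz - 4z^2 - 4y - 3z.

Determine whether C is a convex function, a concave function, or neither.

C is quadratic, so its Hessian is the constant matrix H = [[-6, 2, 6], [2, -8, -4], [6, -4, -8]].
Leading principal minors: -6, 44, -64.
Signs alternate −, +, − ⇒ H ≺ 0 ⇒ concave.

concave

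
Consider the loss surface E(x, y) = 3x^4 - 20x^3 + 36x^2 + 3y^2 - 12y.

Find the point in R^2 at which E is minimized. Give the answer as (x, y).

(0, 2)

E(x,y) separates as P(x) + Q(y), so its minimum is min P + min Q.
P'(x) = 12x(x - 3)(x - 2) vanishes at x ∈ {0, 2, 3}; Q'(y) = 6y - 12 vanishes at y ∈ {2}.
Local minima of P (where P''>0): P(0)=0, P(3)=27. Local minima of Q: Q(2)=-12.
So the global minimum of E is P(0) + Q(2) = 0 − 12 = -12, attained at (0, 2).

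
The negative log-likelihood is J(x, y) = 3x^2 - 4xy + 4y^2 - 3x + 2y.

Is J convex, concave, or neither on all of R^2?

convex

J is quadratic, so its Hessian is the constant matrix H = [[6, -4], [-4, 8]].
det(H) = 32, tr(H) = 14.
det(H) > 0 and tr(H) > 0, so H is positive definite everywhere: convex.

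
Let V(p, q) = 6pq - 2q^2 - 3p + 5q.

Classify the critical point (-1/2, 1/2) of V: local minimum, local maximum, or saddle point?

saddle point

The Hessian of V is constant: H = [[0, 6], [6, -4]].
det(H) = 0·(-4) − 6² = -36.
Since det(H) < 0, H is indefinite and the critical point is a saddle point.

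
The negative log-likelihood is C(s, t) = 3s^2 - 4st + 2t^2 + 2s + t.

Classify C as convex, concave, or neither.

C is quadratic, so its Hessian is the constant matrix H = [[6, -4], [-4, 4]].
det(H) = 8, tr(H) = 10.
det(H) > 0 and tr(H) > 0, so H is positive definite everywhere: convex.

convex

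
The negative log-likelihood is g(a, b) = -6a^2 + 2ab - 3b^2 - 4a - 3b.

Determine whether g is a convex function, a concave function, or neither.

g is quadratic, so its Hessian is the constant matrix H = [[-12, 2], [2, -6]].
det(H) = 68, tr(H) = -18.
det(H) > 0 and tr(H) < 0, so H is negative definite everywhere: concave.

concave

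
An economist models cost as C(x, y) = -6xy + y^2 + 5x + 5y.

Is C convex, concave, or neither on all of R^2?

neither

C is quadratic, so its Hessian is the constant matrix H = [[0, -6], [-6, 2]].
det(H) = -36, tr(H) = 2.
det(H) < 0, so H is indefinite: neither convex nor concave.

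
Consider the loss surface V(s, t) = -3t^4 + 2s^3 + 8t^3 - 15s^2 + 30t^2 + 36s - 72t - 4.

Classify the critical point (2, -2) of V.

The mixed partial ∂²V/∂s∂t is 0, so the Hessian at any point is diag(V_ss, V_tt) = diag(6(2s - 5), 12(-3t^2 + 4t + 5)).
At (2, -2): H = diag(-6, -180).
Both eigenvalues are negative, so H is negative definite: a local maximum.

local maximum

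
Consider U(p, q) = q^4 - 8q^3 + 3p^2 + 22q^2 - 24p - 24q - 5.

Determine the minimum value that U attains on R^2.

-62

U(p,q) separates as A(p) + B(q) − 5, so its minimum is min A + min B − 5.
A'(p) = 6p - 24 vanishes at p ∈ {4}; B'(q) = 4(q - 3)(q - 2)(q - 1) vanishes at q ∈ {1, 2, 3}.
Local minima of A (where A''>0): A(4)=-48. Local minima of B: B(1)=-9, B(3)=-9.
So the global minimum of U is A(4) + B(1) − 5 = -48 − 9 − 5 = -62, attained at (4, 1).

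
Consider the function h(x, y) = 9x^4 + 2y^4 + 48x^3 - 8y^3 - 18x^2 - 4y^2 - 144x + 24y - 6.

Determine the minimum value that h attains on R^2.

-504

h(x,y) separates as P(x) + Q(y) − 6, so its minimum is min P + min Q − 6.
P'(x) = 36(x - 1)(x + 1)(x + 4) vanishes at x ∈ {-4, -1, 1}; Q'(y) = 8(y - 3)(y - 1)(y + 1) vanishes at y ∈ {-1, 1, 3}.
Local minima of P (where P''>0): P(-4)=-480, P(1)=-105. Local minima of Q: Q(-1)=-18, Q(3)=-18.
So the global minimum of h is P(-4) + Q(-1) − 6 = -480 − 18 − 6 = -504, attained at (-4, -1).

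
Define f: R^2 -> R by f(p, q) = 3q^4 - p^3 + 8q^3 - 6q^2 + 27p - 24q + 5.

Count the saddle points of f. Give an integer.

3

f separates as a function of p plus a function of q, so ∇f=0 decouples.
∂f/∂p = -3(p - 3)(p + 3) = 0 at p ∈ {-3, 3}; ∂f/∂q = 12(q - 1)(q + 1)(q + 2) = 0 at q ∈ {-2, -1, 1}.
The Hessian is diagonal: diag(f_pp, f_qq). Second derivatives: f_pp(-3)=18, f_pp(3)=-18; f_qq(-2)=36, f_qq(-1)=-24, f_qq(1)=72.
Saddle points occur where the two diagonal entries have opposite signs: (-3, -1), (3, -2), (3, 1). Count: 3.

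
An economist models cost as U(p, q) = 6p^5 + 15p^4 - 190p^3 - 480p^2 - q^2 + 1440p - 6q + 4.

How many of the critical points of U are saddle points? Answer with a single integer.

2

U separates as a function of p plus a function of q, so ∇U=0 decouples.
∂U/∂p = 30(p - 4)(p - 1)(p + 3)(p + 4) = 0 at p ∈ {-4, -3, 1, 4}; ∂U/∂q = -2(q + 3) = 0 at q ∈ {-3}.
The Hessian is diagonal: diag(U_pp, U_qq). Second derivatives: U_pp(-4)=-1200, U_pp(-3)=840, U_pp(1)=-1800, U_pp(4)=5040; U_qq(-3)=-2.
Saddle points occur where the two diagonal entries have opposite signs: (-3, -3), (4, -3). Count: 2.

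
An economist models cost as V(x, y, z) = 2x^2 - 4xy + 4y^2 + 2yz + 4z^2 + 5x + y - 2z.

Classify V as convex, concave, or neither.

convex

V is quadratic, so its Hessian is the constant matrix H = [[4, -4, 0], [-4, 8, 2], [0, 2, 8]].
Leading principal minors: 4, 16, 112.
All positive ⇒ H ≻ 0 ⇒ convex.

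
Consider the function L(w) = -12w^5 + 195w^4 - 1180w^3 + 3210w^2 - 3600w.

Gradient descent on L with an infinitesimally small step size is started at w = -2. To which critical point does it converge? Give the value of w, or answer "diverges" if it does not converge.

L'(w) = -60(w - 5)(w - 4)(w - 3)(w - 1), so L'(-2) = -37800.
Gradient descent moves in the -L' direction, i.e. w is increasing.
The nearest critical point in that direction is w = 1, where L'' = 1440 > 0 (a local minimum). The iterate converges there.

1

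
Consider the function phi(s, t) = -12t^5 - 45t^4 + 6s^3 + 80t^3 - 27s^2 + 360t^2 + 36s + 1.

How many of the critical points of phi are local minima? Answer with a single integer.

2

phi separates as a function of s plus a function of t, so ∇phi=0 decouples.
∂phi/∂s = 18(s - 2)(s - 1) = 0 at s ∈ {1, 2}; ∂phi/∂t = -60t(t - 2)(t + 2)(t + 3) = 0 at t ∈ {-3, -2, 0, 2}.
The Hessian is diagonal: diag(phi_ss, phi_tt). Second derivatives: phi_ss(1)=-18, phi_ss(2)=18; phi_tt(-3)=900, phi_tt(-2)=-480, phi_tt(0)=720, phi_tt(2)=-2400.
Local minima occur where both diagonal entries positive: (2, -3), (2, 0). Count: 2.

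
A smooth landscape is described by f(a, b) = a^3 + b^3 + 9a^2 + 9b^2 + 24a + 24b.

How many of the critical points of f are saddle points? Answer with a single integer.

2

f separates as a function of a plus a function of b, so ∇f=0 decouples.
∂f/∂a = 3(a + 2)(a + 4) = 0 at a ∈ {-4, -2}; ∂f/∂b = 3(b + 2)(b + 4) = 0 at b ∈ {-4, -2}.
The Hessian is diagonal: diag(f_aa, f_bb). Second derivatives: f_aa(-4)=-6, f_aa(-2)=6; f_bb(-4)=-6, f_bb(-2)=6.
Saddle points occur where the two diagonal entries have opposite signs: (-4, -2), (-2, -4). Count: 2.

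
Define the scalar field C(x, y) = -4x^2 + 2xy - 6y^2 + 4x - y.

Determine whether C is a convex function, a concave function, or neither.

concave

C is quadratic, so its Hessian is the constant matrix H = [[-8, 2], [2, -12]].
det(H) = 92, tr(H) = -20.
det(H) > 0 and tr(H) < 0, so H is negative definite everywhere: concave.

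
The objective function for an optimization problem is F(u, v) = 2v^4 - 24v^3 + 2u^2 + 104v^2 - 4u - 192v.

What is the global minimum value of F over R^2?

F(u,v) separates as P(u) + Q(v), so its minimum is min P + min Q.
P'(u) = 4u - 4 vanishes at u ∈ {1}; Q'(v) = 8(v - 4)(v - 3)(v - 2) vanishes at v ∈ {2, 3, 4}.
Local minima of P (where P''>0): P(1)=-2. Local minima of Q: Q(2)=-128, Q(4)=-128.
So the global minimum of F is P(1) + Q(2) = -2 − 128 = -130, attained at (1, 2).

-130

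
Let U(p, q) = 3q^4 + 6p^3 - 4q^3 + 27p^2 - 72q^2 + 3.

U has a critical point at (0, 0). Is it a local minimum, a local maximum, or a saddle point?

The mixed partial ∂²U/∂p∂q is 0, so the Hessian at any point is diag(U_pp, U_qq) = diag(18(2p + 3), 12(3q^2 - 2q - 12)).
At (0, 0): H = diag(54, -144).
The eigenvalues have opposite signs, so H is indefinite: a saddle point.

saddle point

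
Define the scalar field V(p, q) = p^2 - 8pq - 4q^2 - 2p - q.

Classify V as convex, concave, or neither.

V is quadratic, so its Hessian is the constant matrix H = [[2, -8], [-8, -8]].
det(H) = -80, tr(H) = -6.
det(H) < 0, so H is indefinite: neither convex nor concave.

neither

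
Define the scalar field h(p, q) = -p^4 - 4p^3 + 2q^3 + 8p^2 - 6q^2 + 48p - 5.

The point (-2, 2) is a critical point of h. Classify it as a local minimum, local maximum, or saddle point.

local minimum

The mixed partial ∂²h/∂p∂q is 0, so the Hessian at any point is diag(h_pp, h_qq) = diag(4(-3p^2 - 6p + 4), 12(q - 1)).
At (-2, 2): H = diag(16, 12).
Both eigenvalues are positive, so H is positive definite: a local minimum.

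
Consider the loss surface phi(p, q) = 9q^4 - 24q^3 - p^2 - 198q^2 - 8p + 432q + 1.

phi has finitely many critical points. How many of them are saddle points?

2

phi separates as a function of p plus a function of q, so ∇phi=0 decouples.
∂phi/∂p = -2(p + 4) = 0 at p ∈ {-4}; ∂phi/∂q = 36(q - 4)(q - 1)(q + 3) = 0 at q ∈ {-3, 1, 4}.
The Hessian is diagonal: diag(phi_pp, phi_qq). Second derivatives: phi_pp(-4)=-2; phi_qq(-3)=1008, phi_qq(1)=-432, phi_qq(4)=756.
Saddle points occur where the two diagonal entries have opposite signs: (-4, -3), (-4, 4). Count: 2.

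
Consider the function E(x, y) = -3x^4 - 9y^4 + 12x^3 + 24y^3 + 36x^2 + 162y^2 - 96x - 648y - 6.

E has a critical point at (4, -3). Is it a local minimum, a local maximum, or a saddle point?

local maximum

The mixed partial ∂²E/∂x∂y is 0, so the Hessian at any point is diag(E_xx, E_yy) = diag(36(-x^2 + 2x + 2), 36(-3y^2 + 4y + 9)).
At (4, -3): H = diag(-216, -1080).
Both eigenvalues are negative, so H is negative definite: a local maximum.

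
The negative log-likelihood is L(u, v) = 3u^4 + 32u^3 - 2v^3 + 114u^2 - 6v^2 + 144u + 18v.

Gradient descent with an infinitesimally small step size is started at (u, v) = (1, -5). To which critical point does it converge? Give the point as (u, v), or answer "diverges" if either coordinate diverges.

L is separable, so gradient descent decouples: u follows -∂L/∂u, v follows -∂L/∂v.
∂L/∂u = 12(u + 1)(u + 3)(u + 4); at u=1 this is 480, so u decreases.
∂L/∂v = -6(v - 1)(v + 3); at v=-5 this is -72, so v increases.
u converges to its nearest critical value -1 (a local min of the u-part); v converges to -3. The iterate converges to (-1, -3).

(-1, -3)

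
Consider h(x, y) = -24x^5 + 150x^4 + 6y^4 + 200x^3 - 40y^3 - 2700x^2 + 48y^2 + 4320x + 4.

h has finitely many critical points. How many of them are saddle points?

h separates as a function of x plus a function of y, so ∇h=0 decouples.
∂h/∂x = -120(x - 4)(x - 3)(x - 1)(x + 3) = 0 at x ∈ {-3, 1, 3, 4}; ∂h/∂y = 24y(y - 4)(y - 1) = 0 at y ∈ {0, 1, 4}.
The Hessian is diagonal: diag(h_xx, h_yy). Second derivatives: h_xx(-3)=20160, h_xx(1)=-2880, h_xx(3)=1440, h_xx(4)=-2520; h_yy(0)=96, h_yy(1)=-72, h_yy(4)=288.
Saddle points occur where the two diagonal entries have opposite signs: (-3, 1), (1, 0), (1, 4), (3, 1), (4, 0), (4, 4). Count: 6.

6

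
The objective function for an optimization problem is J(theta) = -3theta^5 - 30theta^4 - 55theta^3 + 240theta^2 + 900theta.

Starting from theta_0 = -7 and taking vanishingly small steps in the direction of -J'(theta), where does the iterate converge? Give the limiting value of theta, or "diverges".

-5

J'(theta) = -15(theta - 2)(theta + 2)(theta + 3)(theta + 5), so J'(-7) = -5400.
Gradient descent moves in the -J' direction, i.e. theta is increasing.
The nearest critical point in that direction is theta = -5, where J'' = 630 > 0 (a local minimum). The iterate converges there.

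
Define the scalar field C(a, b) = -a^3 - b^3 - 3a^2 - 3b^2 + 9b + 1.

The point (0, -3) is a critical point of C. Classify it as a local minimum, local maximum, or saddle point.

saddle point

The mixed partial ∂²C/∂a∂b is 0, so the Hessian at any point is diag(C_aa, C_bb) = diag(-6(a + 1), -6(b + 1)).
At (0, -3): H = diag(-6, 12).
The eigenvalues have opposite signs, so H is indefinite: a saddle point.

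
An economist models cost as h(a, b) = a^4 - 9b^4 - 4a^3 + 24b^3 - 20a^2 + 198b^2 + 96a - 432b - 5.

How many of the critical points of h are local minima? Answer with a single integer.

h separates as a function of a plus a function of b, so ∇h=0 decouples.
∂h/∂a = 4(a - 4)(a - 2)(a + 3) = 0 at a ∈ {-3, 2, 4}; ∂h/∂b = -36(b - 4)(b - 1)(b + 3) = 0 at b ∈ {-3, 1, 4}.
The Hessian is diagonal: diag(h_aa, h_bb). Second derivatives: h_aa(-3)=140, h_aa(2)=-40, h_aa(4)=56; h_bb(-3)=-1008, h_bb(1)=432, h_bb(4)=-756.
Local minima occur where both diagonal entries positive: (-3, 1), (4, 1). Count: 2.

2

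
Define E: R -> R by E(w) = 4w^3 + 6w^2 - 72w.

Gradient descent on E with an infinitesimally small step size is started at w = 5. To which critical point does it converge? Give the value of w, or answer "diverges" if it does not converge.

2

E'(w) = 12(w - 2)(w + 3), so E'(5) = 288.
Gradient descent moves in the -E' direction, i.e. w is decreasing.
The nearest critical point in that direction is w = 2, where E'' = 60 > 0 (a local minimum). The iterate converges there.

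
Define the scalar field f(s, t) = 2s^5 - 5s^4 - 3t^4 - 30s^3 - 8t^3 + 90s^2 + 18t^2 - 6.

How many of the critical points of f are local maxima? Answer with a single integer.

f separates as a function of s plus a function of t, so ∇f=0 decouples.
∂f/∂s = 10s(s - 3)(s - 2)(s + 3) = 0 at s ∈ {-3, 0, 2, 3}; ∂f/∂t = -12t(t - 1)(t + 3) = 0 at t ∈ {-3, 0, 1}.
The Hessian is diagonal: diag(f_ss, f_tt). Second derivatives: f_ss(-3)=-900, f_ss(0)=180, f_ss(2)=-100, f_ss(3)=180; f_tt(-3)=-144, f_tt(0)=36, f_tt(1)=-48.
Local maxima occur where both diagonal entries negative: (-3, -3), (-3, 1), (2, -3), (2, 1). Count: 4.

4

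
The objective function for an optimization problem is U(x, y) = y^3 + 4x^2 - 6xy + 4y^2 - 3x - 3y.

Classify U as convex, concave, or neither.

The term y^3 is cubic, so the Hessian is not constant.
∂²U/∂y² = 6y + 8, which takes both signs as y varies (negative for sufficiently negative y). A diagonal entry of the Hessian changing sign means the Hessian is neither positive- nor negative-semidefinite on all of R^2.

neither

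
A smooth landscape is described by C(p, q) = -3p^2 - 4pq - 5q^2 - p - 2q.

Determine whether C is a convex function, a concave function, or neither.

C is quadratic, so its Hessian is the constant matrix H = [[-6, -4], [-4, -10]].
det(H) = 44, tr(H) = -16.
det(H) > 0 and tr(H) < 0, so H is negative definite everywhere: concave.

concave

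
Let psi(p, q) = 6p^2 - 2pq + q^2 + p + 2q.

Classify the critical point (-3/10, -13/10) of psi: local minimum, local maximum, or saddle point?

The Hessian of psi is constant: H = [[12, -2], [-2, 2]].
det(H) = 12·2 − (-2)² = 20.
det(H) > 0 and tr(H) = 14 > 0, so H is positive definite and the point is a local minimum.

local minimum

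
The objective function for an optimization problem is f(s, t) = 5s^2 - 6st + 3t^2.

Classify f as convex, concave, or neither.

f is quadratic, so its Hessian is the constant matrix H = [[10, -6], [-6, 6]].
det(H) = 24, tr(H) = 16.
det(H) > 0 and tr(H) > 0, so H is positive definite everywhere: convex.

convex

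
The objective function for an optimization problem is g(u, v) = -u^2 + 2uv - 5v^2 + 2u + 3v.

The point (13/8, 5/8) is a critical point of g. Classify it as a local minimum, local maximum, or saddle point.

local maximum

The Hessian of g is constant: H = [[-2, 2], [2, -10]].
det(H) = (-2)·(-10) − 2² = 16.
det(H) > 0 and tr(H) = -12 < 0, so H is negative definite and the point is a local maximum.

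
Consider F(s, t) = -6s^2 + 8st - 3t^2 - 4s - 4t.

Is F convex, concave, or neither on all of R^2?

concave

F is quadratic, so its Hessian is the constant matrix H = [[-12, 8], [8, -6]].
det(H) = 8, tr(H) = -18.
det(H) > 0 and tr(H) < 0, so H is negative definite everywhere: concave.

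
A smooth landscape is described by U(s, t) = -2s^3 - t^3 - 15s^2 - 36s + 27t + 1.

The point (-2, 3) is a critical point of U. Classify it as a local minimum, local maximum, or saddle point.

local maximum

The mixed partial ∂²U/∂s∂t is 0, so the Hessian at any point is diag(U_ss, U_tt) = diag(-6(2s + 5), -6t).
At (-2, 3): H = diag(-6, -18).
Both eigenvalues are negative, so H is negative definite: a local maximum.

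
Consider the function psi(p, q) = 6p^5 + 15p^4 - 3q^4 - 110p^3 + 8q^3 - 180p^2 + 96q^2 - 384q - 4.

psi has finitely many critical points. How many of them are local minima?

psi separates as a function of p plus a function of q, so ∇psi=0 decouples.
∂psi/∂p = 30p(p - 3)(p + 1)(p + 4) = 0 at p ∈ {-4, -1, 0, 3}; ∂psi/∂q = -12(q - 4)(q - 2)(q + 4) = 0 at q ∈ {-4, 2, 4}.
The Hessian is diagonal: diag(psi_pp, psi_qq). Second derivatives: psi_pp(-4)=-2520, psi_pp(-1)=360, psi_pp(0)=-360, psi_pp(3)=2520; psi_qq(-4)=-576, psi_qq(2)=144, psi_qq(4)=-192.
Local minima occur where both diagonal entries positive: (-1, 2), (3, 2). Count: 2.

2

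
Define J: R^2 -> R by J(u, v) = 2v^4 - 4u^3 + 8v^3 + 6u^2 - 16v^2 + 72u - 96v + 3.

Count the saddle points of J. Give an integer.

3

J separates as a function of u plus a function of v, so ∇J=0 decouples.
∂J/∂u = -12(u - 3)(u + 2) = 0 at u ∈ {-2, 3}; ∂J/∂v = 8(v - 2)(v + 2)(v + 3) = 0 at v ∈ {-3, -2, 2}.
The Hessian is diagonal: diag(J_uu, J_vv). Second derivatives: J_uu(-2)=60, J_uu(3)=-60; J_vv(-3)=40, J_vv(-2)=-32, J_vv(2)=160.
Saddle points occur where the two diagonal entries have opposite signs: (-2, -2), (3, -3), (3, 2). Count: 3.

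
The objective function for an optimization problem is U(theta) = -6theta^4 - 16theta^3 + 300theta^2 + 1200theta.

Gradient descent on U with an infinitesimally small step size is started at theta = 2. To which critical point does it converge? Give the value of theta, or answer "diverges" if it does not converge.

U'(theta) = -24(theta - 5)(theta + 2)(theta + 5), so U'(2) = 2016.
Gradient descent moves in the -U' direction, i.e. theta is decreasing.
The nearest critical point in that direction is theta = -2, where U'' = 504 > 0 (a local minimum). The iterate converges there.

-2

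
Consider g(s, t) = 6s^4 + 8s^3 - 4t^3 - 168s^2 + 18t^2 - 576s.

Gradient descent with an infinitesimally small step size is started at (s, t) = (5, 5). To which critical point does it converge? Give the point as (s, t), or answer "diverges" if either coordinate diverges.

g is separable, so gradient descent decouples: s follows -∂g/∂s, t follows -∂g/∂t.
∂g/∂s = 24(s - 4)(s + 2)(s + 3); at s=5 this is 1344, so s decreases.
∂g/∂t = -12t(t - 3); at t=5 this is -120, so t increases.
The t-coordinate has no critical point in that direction and runs off to infinity.

diverges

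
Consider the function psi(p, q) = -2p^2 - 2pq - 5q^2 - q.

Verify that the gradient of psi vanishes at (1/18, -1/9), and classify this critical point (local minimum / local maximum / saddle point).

∇psi = (-4p - 2q, -2p - 10q - 1); substituting (1/18, -1/9) gives ∇psi = (0, 0), so (1/18, -1/9) is indeed a critical point.
The Hessian of psi is constant: H = [[-4, -2], [-2, -10]].
det(H) = (-4)·(-10) − (-2)² = 36.
det(H) > 0 and tr(H) = -14 < 0, so H is negative definite and the point is a local maximum.

local maximum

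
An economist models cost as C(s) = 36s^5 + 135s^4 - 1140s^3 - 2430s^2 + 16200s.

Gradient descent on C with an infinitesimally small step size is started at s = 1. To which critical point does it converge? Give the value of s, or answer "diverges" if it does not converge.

C'(s) = 180(s - 3)(s - 2)(s + 3)(s + 5), so C'(1) = 8640.
Gradient descent moves in the -C' direction, i.e. s is decreasing.
The nearest critical point in that direction is s = -3, where C'' = 10800 > 0 (a local minimum). The iterate converges there.

-3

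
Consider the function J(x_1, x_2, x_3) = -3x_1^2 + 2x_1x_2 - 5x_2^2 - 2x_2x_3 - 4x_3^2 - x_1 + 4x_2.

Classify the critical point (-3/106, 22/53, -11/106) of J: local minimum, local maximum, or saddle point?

The Hessian is constant: H = [[-6, 2, 0], [2, -10, -2], [0, -2, -8]].
Leading principal minors: Δ₁ = -6, Δ₂ = 56, Δ₃ = -424.
The minors alternate sign starting negative (−, +, −), so H is negative definite: a local maximum.

local maximum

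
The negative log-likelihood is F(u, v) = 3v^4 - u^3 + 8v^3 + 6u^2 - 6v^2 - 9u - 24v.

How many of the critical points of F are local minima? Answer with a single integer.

F separates as a function of u plus a function of v, so ∇F=0 decouples.
∂F/∂u = -3(u - 3)(u - 1) = 0 at u ∈ {1, 3}; ∂F/∂v = 12(v - 1)(v + 1)(v + 2) = 0 at v ∈ {-2, -1, 1}.
The Hessian is diagonal: diag(F_uu, F_vv). Second derivatives: F_uu(1)=6, F_uu(3)=-6; F_vv(-2)=36, F_vv(-1)=-24, F_vv(1)=72.
Local minima occur where both diagonal entries positive: (1, -2), (1, 1). Count: 2.

2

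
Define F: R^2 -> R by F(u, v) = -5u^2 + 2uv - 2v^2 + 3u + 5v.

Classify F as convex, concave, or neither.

F is quadratic, so its Hessian is the constant matrix H = [[-10, 2], [2, -4]].
det(H) = 36, tr(H) = -14.
det(H) > 0 and tr(H) < 0, so H is negative definite everywhere: concave.

concave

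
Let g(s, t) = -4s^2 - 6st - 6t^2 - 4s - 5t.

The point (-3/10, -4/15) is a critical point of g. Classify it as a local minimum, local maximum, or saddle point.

local maximum

The Hessian of g is constant: H = [[-8, -6], [-6, -12]].
det(H) = (-8)·(-12) − (-6)² = 60.
det(H) > 0 and tr(H) = -20 < 0, so H is negative definite and the point is a local maximum.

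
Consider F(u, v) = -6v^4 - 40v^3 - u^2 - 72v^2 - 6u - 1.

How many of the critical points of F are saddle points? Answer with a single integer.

1

F separates as a function of u plus a function of v, so ∇F=0 decouples.
∂F/∂u = -2(u + 3) = 0 at u ∈ {-3}; ∂F/∂v = -24v(v + 2)(v + 3) = 0 at v ∈ {-3, -2, 0}.
The Hessian is diagonal: diag(F_uu, F_vv). Second derivatives: F_uu(-3)=-2; F_vv(-3)=-72, F_vv(-2)=48, F_vv(0)=-144.
Saddle points occur where the two diagonal entries have opposite signs: (-3, -2). Count: 1.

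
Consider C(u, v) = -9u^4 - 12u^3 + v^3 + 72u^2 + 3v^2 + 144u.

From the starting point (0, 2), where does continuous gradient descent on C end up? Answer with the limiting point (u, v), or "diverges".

C is separable, so gradient descent decouples: u follows -∂C/∂u, v follows -∂C/∂v.
∂C/∂u = -36(u - 2)(u + 1)(u + 2); at u=0 this is 144, so u decreases.
∂C/∂v = 3v(v + 2); at v=2 this is 24, so v decreases.
u converges to its nearest critical value -1 (a local min of the u-part); v converges to 0. The iterate converges to (-1, 0).

(-1, 0)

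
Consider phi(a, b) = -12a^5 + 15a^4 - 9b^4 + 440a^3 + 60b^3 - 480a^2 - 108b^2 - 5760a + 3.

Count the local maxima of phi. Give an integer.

4

phi separates as a function of a plus a function of b, so ∇phi=0 decouples.
∂phi/∂a = -60(a - 4)(a - 3)(a + 2)(a + 4) = 0 at a ∈ {-4, -2, 3, 4}; ∂phi/∂b = -36b(b - 3)(b - 2) = 0 at b ∈ {0, 2, 3}.
The Hessian is diagonal: diag(phi_aa, phi_bb). Second derivatives: phi_aa(-4)=6720, phi_aa(-2)=-3600, phi_aa(3)=2100, phi_aa(4)=-2880; phi_bb(0)=-216, phi_bb(2)=72, phi_bb(3)=-108.
Local maxima occur where both diagonal entries negative: (-2, 0), (-2, 3), (4, 0), (4, 3). Count: 4.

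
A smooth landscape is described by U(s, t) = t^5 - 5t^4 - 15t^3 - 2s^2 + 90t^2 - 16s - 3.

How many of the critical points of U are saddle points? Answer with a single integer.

U separates as a function of s plus a function of t, so ∇U=0 decouples.
∂U/∂s = -4(s + 4) = 0 at s ∈ {-4}; ∂U/∂t = 5t(t - 4)(t - 3)(t + 3) = 0 at t ∈ {-3, 0, 3, 4}.
The Hessian is diagonal: diag(U_ss, U_tt). Second derivatives: U_ss(-4)=-4; U_tt(-3)=-630, U_tt(0)=180, U_tt(3)=-90, U_tt(4)=140.
Saddle points occur where the two diagonal entries have opposite signs: (-4, 0), (-4, 4). Count: 2.

2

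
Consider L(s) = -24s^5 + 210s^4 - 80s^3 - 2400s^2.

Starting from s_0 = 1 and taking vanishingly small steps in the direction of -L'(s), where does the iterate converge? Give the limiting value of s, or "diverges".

L'(s) = -120s(s - 5)(s - 4)(s + 2), so L'(1) = -4320.
Gradient descent moves in the -L' direction, i.e. s is increasing.
The nearest critical point in that direction is s = 4, where L'' = 2880 > 0 (a local minimum). The iterate converges there.

4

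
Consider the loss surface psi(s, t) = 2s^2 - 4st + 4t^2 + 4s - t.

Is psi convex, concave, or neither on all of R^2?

convex

psi is quadratic, so its Hessian is the constant matrix H = [[4, -4], [-4, 8]].
det(H) = 16, tr(H) = 12.
det(H) > 0 and tr(H) > 0, so H is positive definite everywhere: convex.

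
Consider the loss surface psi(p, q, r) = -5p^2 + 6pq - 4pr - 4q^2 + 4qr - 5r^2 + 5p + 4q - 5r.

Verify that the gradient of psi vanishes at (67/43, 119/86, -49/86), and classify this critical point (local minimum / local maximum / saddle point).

∇psi = (-10p + 6q - 4r + 5, 6p - 8q + 4r + 4, -4p + 4q - 10r - 5); substituting (67/43, 119/86, -49/86) gives ∇psi = (0, 0, 0), so (67/43, 119/86, -49/86) is indeed a critical point.
The Hessian is constant: H = [[-10, 6, -4], [6, -8, 4], [-4, 4, -10]].
Leading principal minors: Δ₁ = -10, Δ₂ = 44, Δ₃ = -344.
The minors alternate sign starting negative (−, +, −), so H is negative definite: a local maximum.

local maximum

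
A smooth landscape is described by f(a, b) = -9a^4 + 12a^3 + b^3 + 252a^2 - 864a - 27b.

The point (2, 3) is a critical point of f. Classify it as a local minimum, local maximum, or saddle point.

local minimum

The mixed partial ∂²f/∂a∂b is 0, so the Hessian at any point is diag(f_aa, f_bb) = diag(36(-3a^2 + 2a + 14), 6b).
At (2, 3): H = diag(216, 18).
Both eigenvalues are positive, so H is positive definite: a local minimum.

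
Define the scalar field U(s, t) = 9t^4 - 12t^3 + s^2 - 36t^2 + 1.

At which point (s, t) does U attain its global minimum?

(0, 2)

U(s,t) separates as P(s) + Q(t) + 1, so its minimum is min P + min Q + 1.
P'(s) = 2s vanishes at s ∈ {0}; Q'(t) = 36t(t - 2)(t + 1) vanishes at t ∈ {-1, 0, 2}.
Local minima of P (where P''>0): P(0)=0. Local minima of Q: Q(-1)=-15, Q(2)=-96.
So the global minimum of U is P(0) + Q(2) + 1 = 0 − 96 + 1 = -95, attained at (0, 2).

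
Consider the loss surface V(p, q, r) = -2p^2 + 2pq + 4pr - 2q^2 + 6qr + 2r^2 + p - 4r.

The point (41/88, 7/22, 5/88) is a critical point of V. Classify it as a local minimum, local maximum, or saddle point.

The Hessian is constant: H = [[-4, 2, 4], [2, -4, 6], [4, 6, 4]].
Leading principal minors: Δ₁ = -4, Δ₂ = 12, Δ₃ = 352.
The minors fit neither the all-positive nor the alternating-sign pattern, so H is indefinite: a saddle point.

saddle point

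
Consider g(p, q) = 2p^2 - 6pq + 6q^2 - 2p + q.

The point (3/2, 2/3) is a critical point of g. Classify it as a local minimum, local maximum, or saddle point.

local minimum

The Hessian of g is constant: H = [[4, -6], [-6, 12]].
det(H) = 4·12 − (-6)² = 12.
det(H) > 0 and tr(H) = 16 > 0, so H is positive definite and the point is a local minimum.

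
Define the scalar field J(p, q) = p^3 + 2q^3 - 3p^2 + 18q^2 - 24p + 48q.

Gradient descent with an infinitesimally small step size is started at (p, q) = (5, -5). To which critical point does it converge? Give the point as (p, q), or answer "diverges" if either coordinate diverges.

diverges

J is separable, so gradient descent decouples: p follows -∂J/∂p, q follows -∂J/∂q.
∂J/∂p = 3(p - 4)(p + 2); at p=5 this is 21, so p decreases.
∂J/∂q = 6(q + 2)(q + 4); at q=-5 this is 18, so q decreases.
The q-coordinate has no critical point in that direction and runs off to infinity.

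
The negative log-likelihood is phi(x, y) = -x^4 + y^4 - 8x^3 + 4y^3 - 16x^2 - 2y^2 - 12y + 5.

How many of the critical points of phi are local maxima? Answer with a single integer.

phi separates as a function of x plus a function of y, so ∇phi=0 decouples.
∂phi/∂x = -4x(x + 2)(x + 4) = 0 at x ∈ {-4, -2, 0}; ∂phi/∂y = 4(y - 1)(y + 1)(y + 3) = 0 at y ∈ {-3, -1, 1}.
The Hessian is diagonal: diag(phi_xx, phi_yy). Second derivatives: phi_xx(-4)=-32, phi_xx(-2)=16, phi_xx(0)=-32; phi_yy(-3)=32, phi_yy(-1)=-16, phi_yy(1)=32.
Local maxima occur where both diagonal entries negative: (-4, -1), (0, -1). Count: 2.

2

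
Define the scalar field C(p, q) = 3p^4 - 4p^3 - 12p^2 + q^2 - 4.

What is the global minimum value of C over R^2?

-36

C(p,q) separates as A(p) + B(q) − 4, so its minimum is min A + min B − 4.
A'(p) = 12p(p - 2)(p + 1) vanishes at p ∈ {-1, 0, 2}; B'(q) = 2q vanishes at q ∈ {0}.
Local minima of A (where A''>0): A(-1)=-5, A(2)=-32. Local minima of B: B(0)=0.
So the global minimum of C is A(2) + B(0) − 4 = -32 + 0 − 4 = -36, attained at (2, 0).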